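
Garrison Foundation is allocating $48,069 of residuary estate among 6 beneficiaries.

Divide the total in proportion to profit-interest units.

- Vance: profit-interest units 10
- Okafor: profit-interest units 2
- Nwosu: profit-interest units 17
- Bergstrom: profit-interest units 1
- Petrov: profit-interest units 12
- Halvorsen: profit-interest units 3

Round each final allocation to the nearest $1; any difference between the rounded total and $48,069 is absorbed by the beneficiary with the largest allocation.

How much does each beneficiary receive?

Total profit-interest units = 45.
Proportional shares: Vance 10/45 × $48,069 = 10,682.00; Okafor 2/45 × $48,069 = 2,136.40; Nwosu 17/45 × $48,069 = 18,159.40; Bergstrom 1/45 × $48,069 = 1,068.20; Petrov 12/45 × $48,069 = 12,818.40; Halvorsen 3/45 × $48,069 = 3,204.60.
At nearest $1: Vance $10,682; Okafor $2,136; Nwosu $18,159; Bergstrom $1,068; Petrov $12,818; Halvorsen $3,205. Sum = $48,068.
Difference $48,069 − $48,068 = +$1 applied to largest allocation (Nwosu): Nwosu becomes $18,160.

Vance: $10,682 | Okafor: $2,136 | Nwosu: $18,160 | Bergstrom: $1,068 | Petrov: $12,818 | Halvorsen: $3,205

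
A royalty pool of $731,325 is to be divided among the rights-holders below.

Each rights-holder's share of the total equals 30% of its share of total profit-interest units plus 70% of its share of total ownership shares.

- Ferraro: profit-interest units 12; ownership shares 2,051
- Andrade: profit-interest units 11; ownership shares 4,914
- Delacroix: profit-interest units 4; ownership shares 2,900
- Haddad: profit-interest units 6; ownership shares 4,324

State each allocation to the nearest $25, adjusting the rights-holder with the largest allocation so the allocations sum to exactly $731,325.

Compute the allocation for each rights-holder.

Ferraro: $153,775 | Andrade: $250,425 | Delacroix: $131,225 | Haddad: $195,900

Totals — profit-interest units 33, ownership shares 14,189.
Combined weights (30% profit-interest units + 70% ownership shares): Ferraro 0.2103; Andrade 0.3424; Delacroix 0.1794; Haddad 0.2679.
Raw shares: Ferraro 153,779.31; Andrade 250,425.60; Delacroix 131,223.26; Haddad 195,896.83.
At nearest $25: Ferraro $153,775; Andrade $250,425; Delacroix $131,225; Haddad $195,900. Sum = $731,325.
Rounded total matches; no reconciliation needed.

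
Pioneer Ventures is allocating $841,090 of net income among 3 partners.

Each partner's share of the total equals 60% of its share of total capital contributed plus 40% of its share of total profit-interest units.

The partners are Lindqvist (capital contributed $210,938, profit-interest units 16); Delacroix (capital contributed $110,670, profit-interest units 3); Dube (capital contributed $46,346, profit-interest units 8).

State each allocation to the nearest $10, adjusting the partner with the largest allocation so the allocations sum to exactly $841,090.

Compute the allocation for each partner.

Totals — capital contributed 367,954, profit-interest units 27.
Composite weights (60% capital contributed + 40% profit-interest units): Lindqvist 0.5810; Delacroix 0.2249; Dube 0.1941.
Pro-rata amounts: Lindqvist 488,673.87; Delacroix 189,167.21; Dube 163,248.92.
Rounded to nearest $10: Lindqvist $488,670; Delacroix $189,170; Dube $163,250. Sum = $841,090.
Rounded total matches; no reconciliation needed.

Lindqvist: $488,670; Delacroix: $189,170; Dube: $163,250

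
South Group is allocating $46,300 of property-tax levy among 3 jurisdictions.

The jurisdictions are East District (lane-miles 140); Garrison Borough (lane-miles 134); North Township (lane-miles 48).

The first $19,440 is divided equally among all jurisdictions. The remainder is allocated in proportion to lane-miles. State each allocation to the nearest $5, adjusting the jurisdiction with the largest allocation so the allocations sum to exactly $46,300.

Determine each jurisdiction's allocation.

East District: $18,155 · Garrison Borough: $17,660 · North Township: $10,485

First tranche $19,440 split equally: $6,480 each.
Remainder $26,860 by lane-miles (total 322): East District 11,678.26 → $11,680; Garrison Borough 11,177.76 → $11,180; North Township 4,003.98 → $4,005.
Rounding difference −$5 on remainder applied to East District.
Totals: East District $6,480 + $11,675 = $18,155; Garrison Borough $6,480 + $11,180 = $17,660; North Township $6,480 + $4,005 = $10,485.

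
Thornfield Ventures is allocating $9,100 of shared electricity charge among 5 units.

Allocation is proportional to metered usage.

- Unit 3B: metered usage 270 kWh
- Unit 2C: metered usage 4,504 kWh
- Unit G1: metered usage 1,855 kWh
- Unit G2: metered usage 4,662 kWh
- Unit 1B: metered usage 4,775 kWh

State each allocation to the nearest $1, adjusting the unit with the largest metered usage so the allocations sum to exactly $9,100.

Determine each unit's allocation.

Unit 3B: $153; Unit 2C: $2,551; Unit G1: $1,051; Unit G2: $2,641; Unit 1B: $2,704

Total metered usage = 16,066.
Proportional shares: Unit 3B 270/16,066 × $9,100 = 152.93; Unit 2C 4,504/16,066 × $9,100 = 2,551.13; Unit G1 1,855/16,066 × $9,100 = 1,050.70; Unit G2 4,662/16,066 × $9,100 = 2,640.62; Unit 1B 4,775/16,066 × $9,100 = 2,704.62.
After rounding ($1): Unit 3B $153; Unit 2C $2,551; Unit G1 $1,051; Unit G2 $2,641; Unit 1B $2,705. Sum = $9,101.
Difference $9,100 − $9,101 = −$1 applied to largest metered usage (Unit 1B): Unit 1B becomes $2,704.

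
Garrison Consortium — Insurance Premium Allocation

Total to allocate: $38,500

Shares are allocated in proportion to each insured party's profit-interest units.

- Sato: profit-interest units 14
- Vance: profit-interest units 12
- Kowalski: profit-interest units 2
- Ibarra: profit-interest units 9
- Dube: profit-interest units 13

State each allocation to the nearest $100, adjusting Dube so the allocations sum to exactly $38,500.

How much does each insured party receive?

Combined profit-interest units = 50.
Raw shares: Sato 14/50 × $38,500 = 10,780.00; Vance 12/50 × $38,500 = 9,240.00; Kowalski 2/50 × $38,500 = 1,540.00; Ibarra 9/50 × $38,500 = 6,930.00; Dube 13/50 × $38,500 = 10,010.00.
At nearest $100: Sato $10,800; Vance $9,200; Kowalski $1,500; Ibarra $6,900; Dube $10,000. Sum = $38,400.
Difference $38,500 − $38,400 = +$100 applied to Dube: Dube becomes $10,100.

Sato: $10,800 | Vance: $9,200 | Kowalski: $1,500 | Ibarra: $6,900 | Dube: $10,100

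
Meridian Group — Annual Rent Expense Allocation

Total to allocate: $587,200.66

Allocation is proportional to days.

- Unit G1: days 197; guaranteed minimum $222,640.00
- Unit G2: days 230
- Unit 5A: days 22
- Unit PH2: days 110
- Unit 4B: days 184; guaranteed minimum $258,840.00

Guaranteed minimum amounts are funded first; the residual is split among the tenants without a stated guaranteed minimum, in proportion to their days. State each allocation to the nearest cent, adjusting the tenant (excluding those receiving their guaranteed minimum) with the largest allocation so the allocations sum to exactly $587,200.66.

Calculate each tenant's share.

Guaranteed amounts: Unit G1 $222,640.00; Unit 4B $258,840.00. Balance $105,720.66.
Balance split over remaining days 362: Unit G2 67,170.5851 → $67,170.59; Unit 5A 6,425.0125 → $6,425.01; Unit PH2 32,125.0624 → $32,125.06.

Unit G1: $222,640.00 · Unit G2: $67,170.59 · Unit 5A: $6,425.01 · Unit PH2: $32,125.06 · Unit 4B: $258,840.00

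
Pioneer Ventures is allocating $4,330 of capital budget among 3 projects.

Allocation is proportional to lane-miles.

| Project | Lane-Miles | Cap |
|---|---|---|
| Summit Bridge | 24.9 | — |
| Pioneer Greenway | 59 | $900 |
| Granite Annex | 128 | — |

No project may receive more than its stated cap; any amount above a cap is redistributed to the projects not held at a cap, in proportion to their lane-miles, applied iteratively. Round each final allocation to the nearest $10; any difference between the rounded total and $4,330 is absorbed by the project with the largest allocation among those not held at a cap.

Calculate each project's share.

Summit Bridge: $560 | Pioneer Greenway: $900 | Granite Annex: $2,870

Sum of lane-miles: 211.9.
Pro-rata shares before constraints: Summit Bridge 508.81; Pioneer Greenway 1,205.62; Granite Annex 2,615.57.
Capped: Pioneer Greenway ($900); balance $3,430 reallocated over remaining lane-miles 152.9.
Shares after redistribution: Summit Bridge 558.58 → $560; Granite Annex 2,871.42 → $2,870.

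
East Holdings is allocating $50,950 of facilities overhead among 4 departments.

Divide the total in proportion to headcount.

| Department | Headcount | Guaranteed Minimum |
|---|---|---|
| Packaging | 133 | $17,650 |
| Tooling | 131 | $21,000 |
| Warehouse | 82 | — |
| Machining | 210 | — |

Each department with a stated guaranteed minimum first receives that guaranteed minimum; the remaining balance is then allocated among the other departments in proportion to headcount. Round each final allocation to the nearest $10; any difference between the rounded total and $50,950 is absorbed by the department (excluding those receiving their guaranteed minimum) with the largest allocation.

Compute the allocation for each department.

Minimums first: Packaging $17,650; Tooling $21,000. Residual $12,300.
Residual split over remaining headcount 292: Warehouse 3,454.11 → $3,450; Machining 8,845.89 → $8,850.

Packaging: $17,650 | Tooling: $21,000 | Warehouse: $3,450 | Machining: $8,850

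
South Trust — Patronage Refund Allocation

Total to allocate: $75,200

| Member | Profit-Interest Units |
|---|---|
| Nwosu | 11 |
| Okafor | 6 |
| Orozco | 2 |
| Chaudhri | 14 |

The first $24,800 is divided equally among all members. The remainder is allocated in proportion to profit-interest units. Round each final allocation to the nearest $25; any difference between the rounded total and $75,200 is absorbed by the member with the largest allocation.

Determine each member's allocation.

First tranche $24,800 split equally: $6,200 each.
Remainder $50,400 by profit-interest units (total 33): Nwosu 16,800.00 → $16,800; Okafor 9,163.64 → $9,175; Orozco 3,054.55 → $3,050; Chaudhri 21,381.82 → $21,375.
Totals: Nwosu $6,200 + $16,800 = $23,000; Okafor $6,200 + $9,175 = $15,375; Orozco $6,200 + $3,050 = $9,250; Chaudhri $6,200 + $21,375 = $27,575.

Nwosu: $23,000 | Okafor: $15,375 | Orozco: $9,250 | Chaudhri: $27,575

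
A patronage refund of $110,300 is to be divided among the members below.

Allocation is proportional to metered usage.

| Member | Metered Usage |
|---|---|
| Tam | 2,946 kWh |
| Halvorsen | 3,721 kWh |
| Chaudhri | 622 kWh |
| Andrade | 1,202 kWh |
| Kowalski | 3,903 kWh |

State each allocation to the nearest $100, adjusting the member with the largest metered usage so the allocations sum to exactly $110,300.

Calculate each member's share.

Total metered usage = 12,394.
Proportional shares: Tam 2,946/12,394 × $110,300 = 26,217.83; Halvorsen 3,721/12,394 × $110,300 = 33,114.92; Chaudhri 622/12,394 × $110,300 = 5,535.47; Andrade 1,202/12,394 × $110,300 = 10,697.16; Kowalski 3,903/12,394 × $110,300 = 34,734.62.
After rounding ($100): Tam $26,200; Halvorsen $33,100; Chaudhri $5,500; Andrade $10,700; Kowalski $34,700. Sum = $110,200.
Difference $110,300 − $110,200 = +$100 applied to largest metered usage (Kowalski): Kowalski becomes $34,800.

Tam: $26,200 · Halvorsen: $33,100 · Chaudhri: $5,500 · Andrade: $10,700 · Kowalski: $34,800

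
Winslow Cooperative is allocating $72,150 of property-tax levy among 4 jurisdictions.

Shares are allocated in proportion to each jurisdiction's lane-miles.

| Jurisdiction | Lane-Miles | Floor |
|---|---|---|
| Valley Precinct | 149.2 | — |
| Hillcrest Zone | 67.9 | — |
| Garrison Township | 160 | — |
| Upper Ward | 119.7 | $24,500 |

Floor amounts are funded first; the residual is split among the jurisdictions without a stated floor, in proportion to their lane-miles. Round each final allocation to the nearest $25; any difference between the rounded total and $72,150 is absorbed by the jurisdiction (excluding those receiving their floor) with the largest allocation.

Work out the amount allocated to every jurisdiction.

Valley Precinct: $18,850 · Hillcrest Zone: $8,575 · Garrison Township: $20,225 · Upper Ward: $24,500

Minimums first: Upper Ward $24,500. Balance $47,650.
Balance split over remaining lane-miles 377.1: Valley Precinct 18,852.77 → $18,850; Hillcrest Zone 8,579.78 → $8,575; Garrison Township 20,217.45 → $20,225.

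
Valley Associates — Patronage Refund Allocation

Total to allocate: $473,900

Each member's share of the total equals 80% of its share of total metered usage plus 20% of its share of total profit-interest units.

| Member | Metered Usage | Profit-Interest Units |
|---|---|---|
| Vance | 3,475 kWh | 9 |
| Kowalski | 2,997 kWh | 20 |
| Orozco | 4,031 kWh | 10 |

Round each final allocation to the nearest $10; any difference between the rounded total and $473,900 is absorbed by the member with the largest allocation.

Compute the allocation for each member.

Vance: $147,310; Kowalski: $156,790; Orozco: $169,800

Metered usage total 10,503; profit-interest units total 39.
Combined weights (80% metered usage + 20% profit-interest units): Vance 0.3108; Kowalski 0.3308; Orozco 0.3583.
Pro-rata amounts: Vance 147,307.14; Kowalski 156,785.90; Orozco 169,806.96.
After rounding ($10): Vance $147,310; Kowalski $156,790; Orozco $169,810. Sum = $473,910.
Difference $473,900 − $473,910 = −$10 applied to largest allocation (Orozco): Orozco becomes $169,800.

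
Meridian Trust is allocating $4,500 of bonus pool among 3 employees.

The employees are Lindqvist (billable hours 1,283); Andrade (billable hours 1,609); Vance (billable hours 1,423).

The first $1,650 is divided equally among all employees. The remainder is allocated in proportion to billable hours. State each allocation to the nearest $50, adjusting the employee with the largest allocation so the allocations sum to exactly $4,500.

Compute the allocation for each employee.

Lindqvist: $1,400 | Andrade: $1,600 | Vance: $1,500

First tranche $1,650 split equally: $550 each.
Remainder $2,850 by billable hours (total 4,315): Lindqvist 847.40 → $850; Andrade 1,062.72 → $1,050; Vance 939.87 → $950.
Totals: Lindqvist $550 + $850 = $1,400; Andrade $550 + $1,050 = $1,600; Vance $550 + $950 = $1,500.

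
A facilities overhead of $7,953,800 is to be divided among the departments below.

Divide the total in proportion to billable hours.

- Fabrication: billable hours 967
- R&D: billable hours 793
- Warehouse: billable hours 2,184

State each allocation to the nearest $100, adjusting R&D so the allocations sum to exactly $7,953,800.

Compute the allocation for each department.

Sum of billable hours: 3,944.
Proportional shares: Fabrication 967/3,944 × $7,953,800 = 1,950,133.01; R&D 793/3,944 × $7,953,800 = 1,599,230.07; Warehouse 2,184/3,944 × $7,953,800 = 4,404,436.92.
After rounding ($100): Fabrication $1,950,100; R&D $1,599,200; Warehouse $4,404,400. Sum = $7,953,700.
Difference $7,953,800 − $7,953,700 = +$100 applied to R&D: R&D becomes $1,599,300.

Fabrication: $1,950,100 | R&D: $1,599,300 | Warehouse: $4,404,400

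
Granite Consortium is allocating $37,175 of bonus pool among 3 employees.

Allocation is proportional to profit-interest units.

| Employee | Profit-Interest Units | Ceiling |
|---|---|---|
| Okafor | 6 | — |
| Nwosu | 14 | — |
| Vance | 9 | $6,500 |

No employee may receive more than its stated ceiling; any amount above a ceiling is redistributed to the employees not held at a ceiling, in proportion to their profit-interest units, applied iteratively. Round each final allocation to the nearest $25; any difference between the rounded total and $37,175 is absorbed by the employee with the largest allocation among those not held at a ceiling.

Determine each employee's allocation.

Combined profit-interest units = 29.
Unconstrained shares: Okafor 7,691.38; Nwosu 17,946.55; Vance 11,537.07.
Cap binds for Vance ($6,500); residual $30,675 reallocated over remaining profit-interest units 20.
Remaining shares: Okafor 9,202.50 → $9,200; Nwosu 21,472.50 → $21,475.

Okafor: $9,200; Nwosu: $21,475; Vance: $6,500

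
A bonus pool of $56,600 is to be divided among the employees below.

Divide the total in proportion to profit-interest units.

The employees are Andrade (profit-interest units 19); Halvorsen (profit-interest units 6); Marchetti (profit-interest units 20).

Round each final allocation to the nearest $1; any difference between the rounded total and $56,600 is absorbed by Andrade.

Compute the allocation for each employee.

Andrade: $23,897 · Halvorsen: $7,547 · Marchetti: $25,156

Combined profit-interest units = 45.
Proportional shares: Andrade 19/45 × $56,600 = 23,897.78; Halvorsen 6/45 × $56,600 = 7,546.67; Marchetti 20/45 × $56,600 = 25,155.56.
Rounded to nearest $1: Andrade $23,898; Halvorsen $7,547; Marchetti $25,156. Sum = $56,601.
Difference $56,600 − $56,601 = −$1 applied to Andrade: Andrade becomes $23,897.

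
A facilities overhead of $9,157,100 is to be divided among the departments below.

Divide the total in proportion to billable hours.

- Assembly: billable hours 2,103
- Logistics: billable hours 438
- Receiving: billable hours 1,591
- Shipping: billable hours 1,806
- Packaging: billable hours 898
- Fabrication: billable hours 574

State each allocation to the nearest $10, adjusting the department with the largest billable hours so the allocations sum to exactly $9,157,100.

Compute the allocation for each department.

Sum of billable hours: 2,103 + 438 + 1,591 + 1,806 + 898 + 574 = 7,410.
Unrounded shares: Assembly 2,598,836.88; Logistics 541,269.88; Receiving 1,966,119.58; Shipping 2,231,811.42; Packaging 1,109,726.83; Fabrication 709,335.41.
Rounded to nearest $10: Assembly $2,598,840; Logistics $541,270; Receiving $1,966,120; Shipping $2,231,810; Packaging $1,109,730; Fabrication $709,340. Sum = $9,157,110.
Difference $9,157,100 − $9,157,110 = −$10 applied to largest billable hours (Assembly): Assembly becomes $2,598,830.

Assembly: $2,598,830; Logistics: $541,270; Receiving: $1,966,120; Shipping: $2,231,810; Packaging: $1,109,730; Fabrication: $709,340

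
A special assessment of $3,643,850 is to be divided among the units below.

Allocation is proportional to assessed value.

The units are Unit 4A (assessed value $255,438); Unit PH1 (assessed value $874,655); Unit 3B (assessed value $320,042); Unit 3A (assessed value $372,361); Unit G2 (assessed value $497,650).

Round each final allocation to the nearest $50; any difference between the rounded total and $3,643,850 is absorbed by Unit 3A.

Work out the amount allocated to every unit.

Sum of assessed value: 2,320,146.
Proportional shares: Unit 4A 255,438/2,320,146 × $3,643,850 = 401,172.06; Unit PH1 874,655/2,320,146 × $3,643,850 = 1,373,668.56; Unit 3B 320,042/2,320,146 × $3,643,850 = 502,634.33; Unit 3A 372,361/2,320,146 × $3,643,850 = 584,802.69; Unit G2 497,650/2,320,146 × $3,643,850 = 781,572.35.
Rounded to nearest $50: Unit 4A $401,150; Unit PH1 $1,373,650; Unit 3B $502,650; Unit 3A $584,800; Unit G2 $781,550. Sum = $3,643,800.
Difference $3,643,850 − $3,643,800 = +$50 applied to Unit 3A: Unit 3A becomes $584,850.

Unit 4A: $401,150; Unit PH1: $1,373,650; Unit 3B: $502,650; Unit 3A: $584,850; Unit G2: $781,550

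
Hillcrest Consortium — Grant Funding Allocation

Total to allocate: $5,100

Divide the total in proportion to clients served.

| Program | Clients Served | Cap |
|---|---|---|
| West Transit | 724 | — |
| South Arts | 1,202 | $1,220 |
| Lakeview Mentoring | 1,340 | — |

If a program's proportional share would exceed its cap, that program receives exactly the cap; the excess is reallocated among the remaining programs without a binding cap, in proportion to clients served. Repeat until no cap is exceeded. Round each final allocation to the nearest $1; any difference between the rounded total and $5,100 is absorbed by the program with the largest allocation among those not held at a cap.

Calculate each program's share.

West Transit: $1,361 | South Arts: $1,220 | Lakeview Mentoring: $2,519

Clients served total: 3,266.
Pro-rata shares before constraints: West Transit 1,130.56; South Arts 1,876.97; Lakeview Mentoring 2,092.47.
Capped: South Arts ($1,220); remaining pool $3,880 reallocated over remaining clients served 2,064.
Redistributed shares: West Transit 1,361.01 → $1,361; Lakeview Mentoring 2,518.99 → $2,519.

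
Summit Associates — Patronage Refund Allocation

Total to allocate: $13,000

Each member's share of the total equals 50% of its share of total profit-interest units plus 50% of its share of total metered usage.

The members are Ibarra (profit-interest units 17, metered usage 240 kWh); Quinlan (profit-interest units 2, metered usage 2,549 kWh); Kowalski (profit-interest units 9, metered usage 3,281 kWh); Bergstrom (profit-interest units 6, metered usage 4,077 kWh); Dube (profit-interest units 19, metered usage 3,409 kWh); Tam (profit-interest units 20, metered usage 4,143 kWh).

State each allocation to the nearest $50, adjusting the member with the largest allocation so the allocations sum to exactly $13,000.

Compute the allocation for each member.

Totals — profit-interest units 73, metered usage 17,699.
Combined weights (50% profit-interest units + 50% metered usage): Ibarra 0.1232; Quinlan 0.0857; Kowalski 0.1543; Bergstrom 0.1563; Dube 0.2264; Tam 0.2540.
Raw shares: Ibarra 1,601.84; Quinlan 1,114.21; Kowalski 2,006.32; Bergstrom 2,031.53; Dube 2,943.74; Tam 3,302.35.
At nearest $50: Ibarra $1,600; Quinlan $1,100; Kowalski $2,000; Bergstrom $2,050; Dube $2,950; Tam $3,300. Sum = $13,000.
Rounded total matches; no reconciliation needed.

Ibarra: $1,600 · Quinlan: $1,100 · Kowalski: $2,000 · Bergstrom: $2,050 · Dube: $2,950 · Tam: $3,300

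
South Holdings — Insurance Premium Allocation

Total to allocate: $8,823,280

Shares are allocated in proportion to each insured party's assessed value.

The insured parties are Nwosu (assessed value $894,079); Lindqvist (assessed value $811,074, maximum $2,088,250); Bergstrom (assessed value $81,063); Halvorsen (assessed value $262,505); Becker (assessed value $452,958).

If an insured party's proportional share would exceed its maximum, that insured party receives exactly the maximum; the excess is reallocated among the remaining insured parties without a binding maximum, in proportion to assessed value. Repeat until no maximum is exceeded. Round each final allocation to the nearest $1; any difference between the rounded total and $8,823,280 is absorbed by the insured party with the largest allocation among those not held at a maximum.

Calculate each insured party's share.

Nwosu: $3,561,831 · Lindqvist: $2,088,250 · Bergstrom: $322,939 · Halvorsen: $1,045,767 · Becker: $1,804,493

Combined assessed value = 2,501,679.
Proportional shares (ignoring caps): Nwosu 3,153,365.94; Lindqvist 2,860,612.01; Bergstrom 285,904.61; Halvorsen 925,840.25; Becker 1,597,557.19.
Held at cap: Lindqvist ($2,088,250); remaining pool $6,735,030 reallocated over remaining assessed value 1,690,605.
Shares after redistribution: Nwosu 3,561,830.76 → $3,561,831; Bergstrom 322,938.67 → $322,939; Halvorsen 1,045,767.08 → $1,045,767; Becker 1,804,493.49 → $1,804,493.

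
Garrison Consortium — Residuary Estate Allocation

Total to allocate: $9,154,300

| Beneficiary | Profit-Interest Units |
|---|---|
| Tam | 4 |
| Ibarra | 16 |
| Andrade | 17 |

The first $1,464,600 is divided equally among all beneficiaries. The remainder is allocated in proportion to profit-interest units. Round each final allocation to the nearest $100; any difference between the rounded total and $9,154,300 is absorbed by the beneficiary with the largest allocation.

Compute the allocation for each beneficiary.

First tranche $1,464,600 split equally: $488,200 each.
Remainder $7,689,700 by profit-interest units (total 37): Tam 831,318.92 → $831,300; Ibarra 3,325,275.68 → $3,325,300; Andrade 3,533,105.41 → $3,533,100.
Totals: Tam $488,200 + $831,300 = $1,319,500; Ibarra $488,200 + $3,325,300 = $3,813,500; Andrade $488,200 + $3,533,100 = $4,021,300.

Tam: $1,319,500 | Ibarra: $3,813,500 | Andrade: $4,021,300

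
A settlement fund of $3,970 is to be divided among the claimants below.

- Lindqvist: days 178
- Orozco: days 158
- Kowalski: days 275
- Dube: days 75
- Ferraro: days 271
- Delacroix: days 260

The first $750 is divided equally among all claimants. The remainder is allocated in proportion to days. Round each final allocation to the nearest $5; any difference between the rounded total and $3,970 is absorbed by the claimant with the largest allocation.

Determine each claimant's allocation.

Lindqvist: $595 | Orozco: $545 | Kowalski: $850 | Dube: $325 | Ferraro: $840 | Delacroix: $815

Equal tier: $750 ÷ 6 = $125 apiece.
Remainder $3,220 by days (total 1,217): Lindqvist 470.96 → $470; Orozco 418.04 → $420; Kowalski 727.61 → $730; Dube 198.44 → $200; Ferraro 717.03 → $715; Delacroix 687.92 → $690.
Rounding difference −$5 on remainder applied to Kowalski.
Totals: Lindqvist $125 + $470 = $595; Orozco $125 + $420 = $545; Kowalski $125 + $725 = $850; Dube $125 + $200 = $325; Ferraro $125 + $715 = $840; Delacroix $125 + $690 = $815.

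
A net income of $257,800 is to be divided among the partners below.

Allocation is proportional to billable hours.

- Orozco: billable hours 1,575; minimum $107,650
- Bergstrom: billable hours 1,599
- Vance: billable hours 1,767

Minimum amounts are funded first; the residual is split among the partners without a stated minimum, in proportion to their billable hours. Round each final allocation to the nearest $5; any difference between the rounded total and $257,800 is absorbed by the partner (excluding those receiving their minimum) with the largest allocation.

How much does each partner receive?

Orozco: $107,650; Bergstrom: $71,330; Vance: $78,820

Fund the minimums — Orozco $107,650. Balance $150,150.
Balance split over remaining billable hours 3,366: Bergstrom 71,327.94 → $71,330; Vance 78,822.06 → $78,820.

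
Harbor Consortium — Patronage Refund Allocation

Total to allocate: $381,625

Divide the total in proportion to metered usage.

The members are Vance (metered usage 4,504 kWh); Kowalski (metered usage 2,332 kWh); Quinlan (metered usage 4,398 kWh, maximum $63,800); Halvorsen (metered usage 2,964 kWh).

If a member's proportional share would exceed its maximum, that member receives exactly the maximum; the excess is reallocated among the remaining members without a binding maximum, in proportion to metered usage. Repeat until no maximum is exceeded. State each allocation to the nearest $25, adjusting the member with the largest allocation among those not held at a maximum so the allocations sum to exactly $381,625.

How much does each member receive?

Vance: $146,075; Kowalski: $75,625; Quinlan: $63,800; Halvorsen: $96,125

Metered usage total: 14,198.
Unconstrained shares: Vance 121,062.05; Kowalski 62,681.33; Quinlan 118,212.90; Halvorsen 79,668.72.
Cap binds for Quinlan ($63,800); balance $317,825 reallocated over remaining metered usage 9,800.
Shares after redistribution: Vance 146,069.78 → $146,075; Kowalski 75,629.38 → $75,625; Halvorsen 96,125.85 → $96,125.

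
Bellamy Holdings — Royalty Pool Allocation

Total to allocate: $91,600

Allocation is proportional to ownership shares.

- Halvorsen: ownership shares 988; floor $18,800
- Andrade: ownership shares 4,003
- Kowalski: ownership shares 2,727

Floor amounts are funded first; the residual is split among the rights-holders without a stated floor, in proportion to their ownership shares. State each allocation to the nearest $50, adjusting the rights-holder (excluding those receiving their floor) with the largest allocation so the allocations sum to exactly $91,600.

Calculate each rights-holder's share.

Minimums first: Halvorsen $18,800. Balance $72,800.
Balance split over remaining ownership shares 6,730: Andrade 43,301.40 → $43,300; Kowalski 29,498.60 → $29,500.

Halvorsen: $18,800 · Andrade: $43,300 · Kowalski: $29,500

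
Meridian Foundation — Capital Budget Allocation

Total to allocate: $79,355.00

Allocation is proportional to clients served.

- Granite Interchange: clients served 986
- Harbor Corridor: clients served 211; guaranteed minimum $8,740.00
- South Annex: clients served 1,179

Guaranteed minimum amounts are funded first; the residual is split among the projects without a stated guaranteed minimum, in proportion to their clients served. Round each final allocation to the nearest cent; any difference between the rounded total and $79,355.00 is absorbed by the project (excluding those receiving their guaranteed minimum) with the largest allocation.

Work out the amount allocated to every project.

Granite Interchange: $32,160.00 · Harbor Corridor: $8,740.00 · South Annex: $38,455.00

Minimums first: Harbor Corridor $8,740.00. Balance $70,615.00.
Balance split over remaining clients served 2,165: Granite Interchange 32,159.9954 → $32,160.00; South Annex 38,455.0046 → $38,455.00.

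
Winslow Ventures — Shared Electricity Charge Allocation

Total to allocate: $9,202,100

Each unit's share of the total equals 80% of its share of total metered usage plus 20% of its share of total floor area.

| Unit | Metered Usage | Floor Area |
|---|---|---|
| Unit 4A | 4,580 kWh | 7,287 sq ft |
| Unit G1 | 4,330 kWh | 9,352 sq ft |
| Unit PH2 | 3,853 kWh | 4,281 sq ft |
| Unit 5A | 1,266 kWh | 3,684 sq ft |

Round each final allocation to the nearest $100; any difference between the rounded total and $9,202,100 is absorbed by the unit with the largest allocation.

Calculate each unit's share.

Unit 4A: $2,948,400 | Unit G1: $2,971,700 | Unit PH2: $2,342,100 | Unit 5A: $939,900

Metered usage total 14,029; floor area total 24,604.
Combined weights (80% metered usage + 20% floor area): Unit 4A 0.3204; Unit G1 0.3229; Unit PH2 0.2545; Unit 5A 0.1021.
Proportional shares: Unit 4A 2,948,422.36; Unit G1 2,971,700.96; Unit PH2 2,342,077.28; Unit 5A 939,899.40.
At nearest $100: Unit 4A $2,948,400; Unit G1 $2,971,700; Unit PH2 $2,342,100; Unit 5A $939,900. Sum = $9,202,100.
Sum already equals the total — no adjustment.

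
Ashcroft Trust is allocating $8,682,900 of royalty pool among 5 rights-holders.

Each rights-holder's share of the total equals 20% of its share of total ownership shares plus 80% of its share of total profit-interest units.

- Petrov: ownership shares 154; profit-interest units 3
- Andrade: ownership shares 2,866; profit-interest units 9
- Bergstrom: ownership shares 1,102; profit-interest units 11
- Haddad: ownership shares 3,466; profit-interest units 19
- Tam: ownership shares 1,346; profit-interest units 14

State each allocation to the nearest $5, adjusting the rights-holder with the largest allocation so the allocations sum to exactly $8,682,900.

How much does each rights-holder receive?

Totals — ownership shares 8,934, profit-interest units 56.
Blended shares (20% ownership shares + 80% profit-interest units): Petrov 0.0463; Andrade 0.1927; Bergstrom 0.1818; Haddad 0.3490; Tam 0.2301.
Pro-rata amounts: Petrov 402,058.62; Andrade 1,673,462.43; Bergstrom 1,578,661.13; Haddad 3,030,503.99; Tam 1,998,213.83.
At nearest $5: Petrov $402,060; Andrade $1,673,460; Bergstrom $1,578,660; Haddad $3,030,505; Tam $1,998,215. Sum = $8,682,900.
No rounding difference to absorb.

Petrov: $402,060 | Andrade: $1,673,460 | Bergstrom: $1,578,660 | Haddad: $3,030,505 | Tam: $1,998,215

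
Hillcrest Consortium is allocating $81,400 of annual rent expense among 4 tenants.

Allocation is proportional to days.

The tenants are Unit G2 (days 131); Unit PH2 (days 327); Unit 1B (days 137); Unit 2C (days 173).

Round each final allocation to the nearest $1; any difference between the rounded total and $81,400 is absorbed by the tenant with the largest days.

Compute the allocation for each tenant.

Sum of days: 768.
Proportional shares: Unit G2 131/768 × $81,400 = 13,884.64; Unit PH2 327/768 × $81,400 = 34,658.59; Unit 1B 137/768 × $81,400 = 14,520.57; Unit 2C 173/768 × $81,400 = 18,336.20.
Rounded to nearest $1: Unit G2 $13,885; Unit PH2 $34,659; Unit 1B $14,521; Unit 2C $18,336. Sum = $81,401.
Difference $81,400 − $81,401 = −$1 applied to largest days (Unit PH2): Unit PH2 becomes $34,658.

Unit G2: $13,885 | Unit PH2: $34,658 | Unit 1B: $14,521 | Unit 2C: $18,336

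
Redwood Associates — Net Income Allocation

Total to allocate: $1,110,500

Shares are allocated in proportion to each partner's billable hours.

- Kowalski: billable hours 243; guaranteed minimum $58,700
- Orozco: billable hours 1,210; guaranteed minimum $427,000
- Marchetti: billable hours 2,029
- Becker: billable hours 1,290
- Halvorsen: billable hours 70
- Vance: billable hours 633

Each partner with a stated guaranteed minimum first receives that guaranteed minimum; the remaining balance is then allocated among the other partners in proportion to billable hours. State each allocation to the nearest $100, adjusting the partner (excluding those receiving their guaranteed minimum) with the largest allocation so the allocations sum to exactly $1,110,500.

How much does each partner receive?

Guaranteed amounts: Kowalski $58,700; Orozco $427,000. Remaining pool $624,800.
Remaining pool split over remaining billable hours 4,022: Marchetti 315,196.22 → $315,200; Becker 200,395.82 → $200,400; Halvorsen 10,874.19 → $10,900; Vance 98,333.76 → $98,300.

Kowalski: $58,700; Orozco: $427,000; Marchetti: $315,200; Becker: $200,400; Halvorsen: $10,900; Vance: $98,300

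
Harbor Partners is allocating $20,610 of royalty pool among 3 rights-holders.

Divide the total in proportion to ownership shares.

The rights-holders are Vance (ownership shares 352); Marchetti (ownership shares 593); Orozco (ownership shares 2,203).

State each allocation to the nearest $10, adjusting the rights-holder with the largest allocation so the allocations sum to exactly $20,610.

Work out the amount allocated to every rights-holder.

Vance: $2,300 · Marchetti: $3,880 · Orozco: $14,430

Sum of ownership shares: 3,148.
Pro-rata amounts: Vance 352/3,148 × $20,610 = 2,304.55; Marchetti 593/3,148 × $20,610 = 3,882.38; Orozco 2,203/3,148 × $20,610 = 14,423.07.
Rounded to nearest $10: Vance $2,300; Marchetti $3,880; Orozco $14,420. Sum = $20,600.
Difference $20,610 − $20,600 = +$10 applied to largest allocation (Orozco): Orozco becomes $14,430.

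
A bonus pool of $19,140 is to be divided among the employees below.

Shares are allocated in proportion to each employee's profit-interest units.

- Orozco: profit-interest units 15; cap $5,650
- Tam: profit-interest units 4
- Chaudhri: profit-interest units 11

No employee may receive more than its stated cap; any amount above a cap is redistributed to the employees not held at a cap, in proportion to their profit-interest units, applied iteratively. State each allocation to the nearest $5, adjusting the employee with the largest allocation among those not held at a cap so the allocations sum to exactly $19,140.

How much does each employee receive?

Combined profit-interest units = 30.
Unconstrained shares: Orozco 9,570.00; Tam 2,552.00; Chaudhri 7,018.00.
Cap binds for Orozco ($5,650); remaining pool $13,490 reallocated over remaining profit-interest units 15.
Redistributed shares: Tam 3,597.33 → $3,595; Chaudhri 9,892.67 → $9,895.

Orozco: $5,650 | Tam: $3,595 | Chaudhri: $9,895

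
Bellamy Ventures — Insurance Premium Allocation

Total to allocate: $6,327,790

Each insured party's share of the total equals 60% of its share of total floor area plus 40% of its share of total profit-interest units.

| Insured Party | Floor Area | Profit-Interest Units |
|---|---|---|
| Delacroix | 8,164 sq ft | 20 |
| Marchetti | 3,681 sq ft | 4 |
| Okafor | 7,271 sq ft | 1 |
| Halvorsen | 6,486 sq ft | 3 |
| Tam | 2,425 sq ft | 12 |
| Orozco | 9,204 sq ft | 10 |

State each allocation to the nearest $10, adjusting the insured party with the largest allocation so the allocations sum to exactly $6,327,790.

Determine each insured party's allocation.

Totals — floor area 37,231, profit-interest units 50.
Combined weights (60% floor area + 40% profit-interest units): Delacroix 0.2916; Marchetti 0.0913; Okafor 0.1252; Halvorsen 0.1285; Tam 0.1351; Orozco 0.2283.
Raw shares: Delacroix 1,844,979.68; Marchetti 577,863.48; Okafor 792,090.90; Halvorsen 813,284.26; Tam 854,760.00; Orozco 1,444,811.67.
At nearest $10: Delacroix $1,844,980; Marchetti $577,860; Okafor $792,090; Halvorsen $813,280; Tam $854,760; Orozco $1,444,810. Sum = $6,327,780.
Difference $6,327,790 − $6,327,780 = +$10 applied to largest allocation (Delacroix): Delacroix becomes $1,844,990.

Delacroix: $1,844,990 | Marchetti: $577,860 | Okafor: $792,090 | Halvorsen: $813,280 | Tam: $854,760 | Orozco: $1,444,810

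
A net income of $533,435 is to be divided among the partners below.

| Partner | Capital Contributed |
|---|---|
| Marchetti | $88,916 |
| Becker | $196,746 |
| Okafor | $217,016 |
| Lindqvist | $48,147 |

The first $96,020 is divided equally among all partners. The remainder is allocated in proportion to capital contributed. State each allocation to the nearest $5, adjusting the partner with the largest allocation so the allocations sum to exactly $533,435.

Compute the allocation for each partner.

Marchetti: $94,615 | Becker: $180,245 | Okafor: $196,335 | Lindqvist: $62,240

First tranche $96,020 split equally: $24,005 each.
Remainder $437,415 by capital contributed (total 550,825): Marchetti 70,608.98 → $70,610; Becker 156,237.74 → $156,240; Okafor 172,334.32 → $172,335; Lindqvist 38,233.96 → $38,235.
Rounding difference −$5 on remainder applied to Okafor.
Totals: Marchetti $24,005 + $70,610 = $94,615; Becker $24,005 + $156,240 = $180,245; Okafor $24,005 + $172,330 = $196,335; Lindqvist $24,005 + $38,235 = $62,240.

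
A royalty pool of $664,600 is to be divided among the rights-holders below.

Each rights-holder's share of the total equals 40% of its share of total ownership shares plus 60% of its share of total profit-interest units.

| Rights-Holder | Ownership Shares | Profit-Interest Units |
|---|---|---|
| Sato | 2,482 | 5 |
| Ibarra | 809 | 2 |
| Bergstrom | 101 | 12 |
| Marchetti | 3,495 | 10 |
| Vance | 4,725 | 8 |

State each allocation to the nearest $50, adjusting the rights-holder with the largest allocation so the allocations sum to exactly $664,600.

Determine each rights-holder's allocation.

Ownership shares total 11,612; profit-interest units total 37.
Composite weights (40% ownership shares + 60% profit-interest units): Sato 0.1666; Ibarra 0.0603; Bergstrom 0.1981; Marchetti 0.2826; Vance 0.2925.
Pro-rata amounts: Sato 110,708.30; Ibarra 40,075.48; Bergstrom 131,639.82; Marchetti 187,785.96; Vance 194,390.44.
Rounded to nearest $50: Sato $110,700; Ibarra $40,100; Bergstrom $131,650; Marchetti $187,800; Vance $194,400. Sum = $664,650.
Difference $664,600 − $664,650 = −$50 applied to largest allocation (Vance): Vance becomes $194,350.

Sato: $110,700 | Ibarra: $40,100 | Bergstrom: $131,650 | Marchetti: $187,800 | Vance: $194,350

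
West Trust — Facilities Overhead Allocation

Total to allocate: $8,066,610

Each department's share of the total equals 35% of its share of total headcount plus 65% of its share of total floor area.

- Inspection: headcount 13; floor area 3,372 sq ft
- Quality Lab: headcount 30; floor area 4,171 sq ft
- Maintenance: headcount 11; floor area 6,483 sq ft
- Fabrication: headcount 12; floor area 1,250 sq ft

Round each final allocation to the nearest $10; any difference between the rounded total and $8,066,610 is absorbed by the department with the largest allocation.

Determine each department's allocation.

Inspection: $1,713,500 · Quality Lab: $2,714,970 · Maintenance: $2,695,760 · Fabrication: $942,380

Headcount total 66; floor area total 15,276.
Composite weights (35% headcount + 65% floor area): Inspection 0.2124; Quality Lab 0.3366; Maintenance 0.3342; Fabrication 0.1168.
Unrounded shares: Inspection 1,713,504.15; Quality Lab 2,714,968.05; Maintenance 2,695,761.15; Fabrication 942,376.64.
At nearest $10: Inspection $1,713,500; Quality Lab $2,714,970; Maintenance $2,695,760; Fabrication $942,380. Sum = $8,066,610.
Rounded total matches; no reconciliation needed.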